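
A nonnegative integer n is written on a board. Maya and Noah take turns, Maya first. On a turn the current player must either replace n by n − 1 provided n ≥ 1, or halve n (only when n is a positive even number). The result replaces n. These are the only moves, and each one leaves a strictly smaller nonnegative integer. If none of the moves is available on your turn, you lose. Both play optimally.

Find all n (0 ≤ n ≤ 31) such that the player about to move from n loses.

0, 2, 5, 7, 9, 11, 13, 15, 17, 19, 21, 23, 25, 27, 29, 31

Use the standard recursion: the mover loses at a terminal position; elsewhere, the mover wins exactly when some move hands the opponent an L position.
n=0: no move → L
n=1: reaches L-position 0 → W
n=2: only reaches 1(W), which is W → L
n=3: reaches L-position 2 → W
n=4: reaches L-position 2 → W
n=5: only reaches 4(W), which is W → L
n=6: reaches L-position 5 → W
n=7: only reaches 6(W), which is W → L
n=8: reaches L-position 7 → W
n=9: only reaches 8(W), which is W → L
n=10: reaches L-position 5 → W
n=11: only reaches 10(W), which is W → L
n=12: reaches L-position 11 → W
n=13: only reaches 12(W), which is W → L
n=14: reaches L-position 7 → W
n=15: only reaches 14(W), which is W → L
n=16: reaches L-position 15 → W
n=17: only reaches 16(W), which is W → L
n=18: reaches L-position 9 → W
n=19: only reaches 18(W), which is W → L
n=20: reaches L-position 19 → W
n=21: only reaches 20(W), which is W → L
n=22: reaches L-position 11 → W
n=23: only reaches 22(W), which is W → L
n=24: reaches L-position 23 → W
n=25: only reaches 24(W), which is W → L
n=26: reaches L-position 13 → W
n=27: only reaches 26(W), which is W → L
n=28: reaches L-position 27 → W
n=29: only reaches 28(W), which is W → L
n=30: reaches L-position 15 → W
n=31: only reaches 30(W), which is W → L
The losing starting values of n are exactly the entries labelled L in this table (16 of them).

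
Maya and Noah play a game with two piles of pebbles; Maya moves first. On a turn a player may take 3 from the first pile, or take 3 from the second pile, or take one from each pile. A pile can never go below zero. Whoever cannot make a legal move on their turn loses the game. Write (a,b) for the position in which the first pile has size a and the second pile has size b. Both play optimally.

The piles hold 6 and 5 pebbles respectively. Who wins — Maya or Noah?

Noah wins.

Positions with no move are L. A position that does have a move is losing for the player to move precisely when every available move leads to a winning position for the opponent. Fill in the labels:
No move ever increases a pile, so every position that can arise here has a ≤ 6 and b ≤ 5; it is enough to label the cells with 0 ≤ a ≤ 6 and 0 ≤ b ≤ 5.
Every move lowers a or b (never raises either), so fill the grid row by row in increasing a, and left to right within a row: each cell's successors are then already labelled.
      b=0  b=1  b=2  b=3  b=4  b=5
a=0:    L    L    L    W    W    W
a=1:    L    W    W    W    L    L
a=2:    L    W    L    W    L    W
a=3:    W    W    W    W    L    W
a=4:    W    L    L    L    W    W
a=5:    W    L    W    W    W    L
a=6:    L    L    W    W    W    L
Cells with no legal move (terminal, hence L): (0,0), (0,1), (0,2), (1,0), (2,0).
The remaining L cells, each justified by listing all of its moves:
(1,4): L (options (1,1)(W), (0,3)(W) are all W)
(1,5): L (options (1,2)(W), (0,4)(W) are all W)
(2,2): L (sole option (1,1)(W) is W)
(2,4): L (options (2,1)(W), (1,3)(W) are all W)
(3,4): L (options (0,4)(W), (3,1)(W), (2,3)(W) are all W)
(4,1): L (options (1,1)(W), (3,0)(W) are all W)
(4,2): L (options (1,2)(W), (3,1)(W) are all W)
(4,3): L (options (1,3)(W), (4,0)(W), (3,2)(W) are all W)
(5,1): L (options (2,1)(W), (4,0)(W) are all W)
(5,5): L (options (2,5)(W), (5,2)(W), (4,4)(W) are all W)
(6,0): L (sole option (3,0)(W) is W)
(6,1): L (options (3,1)(W), (5,0)(W) are all W)
(6,5): L (options (3,5)(W), (6,2)(W), (5,4)(W) are all W)
Every other cell has at least one move into one of the L cells above, so it is W.
The starting position (6,5) is L: whatever Maya does, the opponent receives a W position.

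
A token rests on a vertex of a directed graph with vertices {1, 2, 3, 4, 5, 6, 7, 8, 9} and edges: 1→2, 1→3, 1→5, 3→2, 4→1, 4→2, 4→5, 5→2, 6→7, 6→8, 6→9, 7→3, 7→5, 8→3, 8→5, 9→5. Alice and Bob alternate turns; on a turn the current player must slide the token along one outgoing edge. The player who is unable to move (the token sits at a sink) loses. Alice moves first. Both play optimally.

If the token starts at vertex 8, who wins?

Bob wins.

Compute win/loss labels from the base case upward. A position with no move is L. Any other position is W if it can reach an L in one move, else L.
Every edge goes from a vertex to one that appears earlier in the order 2, 3, 5, 1, 7, 4, 9, 8, 6, so processing vertices in that order labels each vertex after all of its successors.
2: no outgoing edge → L
3: W (go to 2, an L position)
5: W (go to 2, an L position)
1: W (go to 2, an L position)
7: L (options 5(W), 3(W) are all W)
4: W (go to 2, an L position)
9: L (sole option 5(W) is W)
8: L (options 5(W), 3(W) are all W)
6: W (go to 8, an L position)
The starting position 8 is L: whatever Alice does, the opponent receives a W position.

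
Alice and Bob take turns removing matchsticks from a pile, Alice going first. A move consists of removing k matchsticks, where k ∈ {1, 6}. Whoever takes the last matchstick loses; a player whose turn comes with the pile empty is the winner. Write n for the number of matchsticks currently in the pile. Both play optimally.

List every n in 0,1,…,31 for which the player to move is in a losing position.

Use the standard recursion: the mover wins at a terminal position; elsewhere, the mover wins exactly when some move hands the opponent an L position.
n=0: no move; the opponent has just taken the last matchstick and therefore loses → W
n=1: L (sole option 0(W) is W)
n=2: W (go to 1, an L position)
n=3: L (sole option 2(W) is W)
n=4: W (go to 3, an L position)
n=5: L (sole option 4(W) is W)
n=6: W (go to 5, an L position)
n=7: W (go to 1, an L position)
n=8: L (options 7(W), 2(W) are all W)
n=9: W (go to 8, an L position)
n=10: L (options 9(W), 4(W) are all W)
n=11: W (go to 10, an L position)
n=12: L (options 11(W), 6(W) are all W)
n=13: W (go to 12, an L position)
n=14: W (go to 8, an L position)
n=15: L (options 14(W), 9(W) are all W)
n=16: W (go to 15, an L position)
n=17: L (options 16(W), 11(W) are all W)
n=18: W (go to 17, an L position)
n=19: L (options 18(W), 13(W) are all W)
n=20: W (go to 19, an L position)
n=21: W (go to 15, an L position)
n=22: L (options 21(W), 16(W) are all W)
n=23: W (go to 22, an L position)
n=24: L (options 23(W), 18(W) are all W)
n=25: W (go to 24, an L position)
n=26: L (options 25(W), 20(W) are all W)
n=27: W (go to 26, an L position)
n=28: W (go to 22, an L position)
n=29: L (options 28(W), 23(W) are all W)
n=30: W (go to 29, an L position)
n=31: L (options 30(W), 25(W) are all W)
Reading off the rows marked L gives the requested list; there are 14 such values of n.

1, 3, 5, 8, 10, 12, 15, 17, 19, 22, 24, 26, 29, 31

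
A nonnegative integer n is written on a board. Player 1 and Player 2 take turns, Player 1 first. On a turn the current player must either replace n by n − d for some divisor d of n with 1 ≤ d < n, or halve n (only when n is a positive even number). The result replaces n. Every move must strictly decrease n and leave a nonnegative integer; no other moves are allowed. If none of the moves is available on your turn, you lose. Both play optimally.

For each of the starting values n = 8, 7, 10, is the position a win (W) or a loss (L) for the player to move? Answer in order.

8: W, 7: L, 10: W

Compute win/loss labels from the base case upward. A position with no move is L. Any other position is W if it can reach an L in one move, else L.
n=0: no move → L
n=1: no move → L
n=2: can move to 1, which is L ⇒ W
n=3: the only move is to 2(W), a W ⇒ L
n=4: can move to 3, which is L ⇒ W
n=5: the only move is to 4(W), a W ⇒ L
n=6: can move to 3, which is L ⇒ W
n=7: the only move is to 6(W), a W ⇒ L
n=8: can move to 7, which is L ⇒ W
n=9: moves to 6(W), 8(W); every one is W ⇒ L
n=10: can move to 5, which is L ⇒ W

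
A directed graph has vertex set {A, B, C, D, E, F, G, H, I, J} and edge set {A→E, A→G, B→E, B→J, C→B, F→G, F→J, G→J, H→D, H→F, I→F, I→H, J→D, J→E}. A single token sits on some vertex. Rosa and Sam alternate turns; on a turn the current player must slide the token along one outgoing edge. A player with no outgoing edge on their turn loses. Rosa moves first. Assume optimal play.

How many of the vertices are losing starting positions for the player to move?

5

Label each position W (a win for the player to move) or L (a loss). A position with no legal move is L; any other position is W exactly when some move reaches an L, and L when every move reaches a W.
Every edge goes from a vertex to one that appears earlier in the order E, D, J, G, F, A, H, B, I, C, so processing vertices in that order labels each vertex after all of its successors.
E: no outgoing edge → L
D: no outgoing edge → L
J: can move to D, which is L ⇒ W
G: the only move is to J(W), a W ⇒ L
F: can move to G, which is L ⇒ W
A: can move to G, which is L ⇒ W
H: can move to D, which is L ⇒ W
B: can move to E, which is L ⇒ W
I: moves to H(W), F(W); every one is W ⇒ L
C: the only move is to B(W), a W ⇒ L
The L vertices are C, D, E, G, I; that is 5 in all.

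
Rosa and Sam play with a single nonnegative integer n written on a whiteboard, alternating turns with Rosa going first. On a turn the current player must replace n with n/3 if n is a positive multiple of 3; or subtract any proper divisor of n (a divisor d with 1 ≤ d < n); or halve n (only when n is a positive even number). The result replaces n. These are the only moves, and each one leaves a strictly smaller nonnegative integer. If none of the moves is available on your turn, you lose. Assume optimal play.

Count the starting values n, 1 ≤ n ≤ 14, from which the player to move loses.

Compute win/loss labels from the base case upward. A position with no move is L. Any other position is W if it can reach an L in one move, else L.
n=0: no move → L
n=1: no move → L
n=2: reaches L-position 1 → W
n=3: reaches L-position 1 → W
n=4: only reaches 2(W), 3(W), all W → L
n=5: reaches L-position 4 → W
n=6: reaches L-position 4 → W
n=7: only reaches 6(W), which is W → L
n=8: reaches L-position 4 → W
n=9: only reaches 3(W), 6(W), 8(W), all W → L
n=10: reaches L-position 9 → W
n=11: only reaches 10(W), which is W → L
n=12: reaches L-position 4 → W
n=13: only reaches 12(W), which is W → L
n=14: reaches L-position 7 → W
L entries with 1 ≤ n ≤ 14 (n=0 is outside the asked range and is not counted): n = 1, 4, 7, 9, 11, 13; that makes 6.

6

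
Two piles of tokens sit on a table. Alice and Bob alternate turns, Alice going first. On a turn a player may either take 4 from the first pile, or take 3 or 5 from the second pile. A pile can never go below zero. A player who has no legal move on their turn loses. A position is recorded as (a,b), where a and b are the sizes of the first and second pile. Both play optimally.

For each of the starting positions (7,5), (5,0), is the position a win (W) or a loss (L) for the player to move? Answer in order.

(7,5): L, (5,0): W

Build the W/L table. Terminal = L. A non-terminal position is W if it has a move to some L; otherwise it is L.
No move ever increases a pile, so every position that can arise here has a ≤ 7 and b ≤ 5; it is enough to label the cells with 0 ≤ a ≤ 7 and 0 ≤ b ≤ 5.
Every move lowers a or b (never raises either), so fill the grid row by row in increasing a, and left to right within a row: each cell's successors are then already labelled.
      b=0  b=1  b=2  b=3  b=4  b=5
a=0:    L    L    L    W    W    W
a=1:    L    L    L    W    W    W
a=2:    L    L    L    W    W    W
a=3:    L    L    L    W    W    W
a=4:    W    W    W    L    L    L
a=5:    W    W    W    L    L    L
a=6:    W    W    W    L    L    L
a=7:    W    W    W    L    L    L
Cells with no legal move (terminal, hence L): (0,0), (0,1), (0,2), (1,0), (1,1), (1,2), (2,0), (2,1), (2,2), (3,0), (3,1), (3,2).
The remaining L cells, each justified by listing all of its moves:
(4,3): moves to (0,3)(W), (4,0)(W); every one is W ⇒ L
(4,4): moves to (0,4)(W), (4,1)(W); every one is W ⇒ L
(4,5): moves to (0,5)(W), (4,2)(W), (4,0)(W); every one is W ⇒ L
(5,3): moves to (1,3)(W), (5,0)(W); every one is W ⇒ L
(5,4): moves to (1,4)(W), (5,1)(W); every one is W ⇒ L
(5,5): moves to (1,5)(W), (5,2)(W), (5,0)(W); every one is W ⇒ L
(6,3): moves to (2,3)(W), (6,0)(W); every one is W ⇒ L
(6,4): moves to (2,4)(W), (6,1)(W); every one is W ⇒ L
(6,5): moves to (2,5)(W), (6,2)(W), (6,0)(W); every one is W ⇒ L
(7,3): moves to (3,3)(W), (7,0)(W); every one is W ⇒ L
(7,4): moves to (3,4)(W), (7,1)(W); every one is W ⇒ L
(7,5): moves to (3,5)(W), (7,2)(W), (7,0)(W); every one is W ⇒ L
Every other cell has at least one move into one of the L cells above, so it is W.
(7,5): one of the L cells justified above, so L
(5,0): the move to (1,0) reaches an L cell, so W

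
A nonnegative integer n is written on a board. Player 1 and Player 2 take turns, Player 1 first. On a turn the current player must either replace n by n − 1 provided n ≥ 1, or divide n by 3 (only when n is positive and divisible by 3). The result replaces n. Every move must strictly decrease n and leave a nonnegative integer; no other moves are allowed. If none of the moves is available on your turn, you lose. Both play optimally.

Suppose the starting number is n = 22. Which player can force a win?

Build the W/L table. Terminal = L. A non-terminal position is W if it has a move to some L; otherwise it is L.
n=0: no move → L
n=1: W (go to 0, an L position)
n=2: L (sole option 1(W) is W)
n=3: W (go to 2, an L position)
n=4: L (sole option 3(W) is W)
n=5: W (go to 4, an L position)
n=6: W (go to 2, an L position)
n=7: L (sole option 6(W) is W)
n=8: W (go to 7, an L position)
n=9: L (options 3(W), 8(W) are all W)
n=10: W (go to 9, an L position)
n=11: L (sole option 10(W) is W)
n=12: W (go to 4, an L position)
n=13: L (sole option 12(W) is W)
n=14: W (go to 13, an L position)
n=15: L (options 5(W), 14(W) are all W)
n=16: W (go to 15, an L position)
n=17: L (sole option 16(W) is W)
n=18: W (go to 17, an L position)
n=19: L (sole option 18(W) is W)
n=20: W (go to 19, an L position)
n=21: W (go to 7, an L position)
n=22: L (sole option 21(W) is W)
The starting position 22 is L: whatever Player 1 does, the opponent receives a W position.

Player 2 wins.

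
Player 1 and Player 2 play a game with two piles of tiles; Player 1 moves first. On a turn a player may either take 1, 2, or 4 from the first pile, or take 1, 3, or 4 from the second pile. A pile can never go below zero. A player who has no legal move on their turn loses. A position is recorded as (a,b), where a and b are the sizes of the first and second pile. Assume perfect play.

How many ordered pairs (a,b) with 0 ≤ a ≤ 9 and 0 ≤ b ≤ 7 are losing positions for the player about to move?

24

Classify positions by backward induction: terminal positions (no move available) are L. From any other position, the mover wins iff some move reaches an L.
Every move lowers a or b (never raises either), so fill the grid row by row in increasing a, and left to right within a row: each cell's successors are then already labelled.
      b=0  b=1  b=2  b=3  b=4  b=5  b=6  b=7
a=0:    L    W    L    W    W    W    W    L
a=1:    W    L    W    L    W    W    W    W
a=2:    W    W    W    W    L    W    L    W
a=3:    L    W    L    W    W    W    W    L
a=4:    W    L    W    L    W    W    W    W
a=5:    W    W    W    W    L    W    L    W
a=6:    L    W    L    W    W    W    W    L
a=7:    W    L    W    L    W    W    W    W
a=8:    W    W    W    W    L    W    L    W
a=9:    L    W    L    W    W    W    W    L
Cells with no legal move (terminal, hence L): (0,0).
The remaining L cells, each justified by listing all of its moves:
(0,2): →(0,1)(W) only, which is W, so L
(0,7): →(0,6)(W), (0,4)(W), (0,3)(W) — all W, so L
(1,1): →(0,1)(W), (1,0)(W) — all W, so L
(1,3): →(0,3)(W), (1,2)(W), (1,0)(W) — all W, so L
(2,4): →(1,4)(W), (0,4)(W), (2,3)(W), (2,1)(W), (2,0)(W) — all W, so L
(2,6): →(1,6)(W), (0,6)(W), (2,5)(W), (2,3)(W), (2,2)(W) — all W, so L
(3,0): →(2,0)(W), (1,0)(W) — all W, so L
(3,2): →(2,2)(W), (1,2)(W), (3,1)(W) — all W, so L
(3,7): →(2,7)(W), (1,7)(W), (3,6)(W), (3,4)(W), (3,3)(W) — all W, so L
(4,1): →(3,1)(W), (2,1)(W), (0,1)(W), (4,0)(W) — all W, so L
(4,3): →(3,3)(W), (2,3)(W), (0,3)(W), (4,2)(W), (4,0)(W) — all W, so L
(5,4): →(4,4)(W), (3,4)(W), (1,4)(W), (5,3)(W), (5,1)(W), (5,0)(W) — all W, so L
(5,6): →(4,6)(W), (3,6)(W), (1,6)(W), (5,5)(W), (5,3)(W), (5,2)(W) — all W, so L
(6,0): →(5,0)(W), (4,0)(W), (2,0)(W) — all W, so L
(6,2): →(5,2)(W), (4,2)(W), (2,2)(W), (6,1)(W) — all W, so L
(6,7): →(5,7)(W), (4,7)(W), (2,7)(W), (6,6)(W), (6,4)(W), (6,3)(W) — all W, so L
(7,1): →(6,1)(W), (5,1)(W), (3,1)(W), (7,0)(W) — all W, so L
(7,3): →(6,3)(W), (5,3)(W), (3,3)(W), (7,2)(W), (7,0)(W) — all W, so L
(8,4): →(7,4)(W), (6,4)(W), (4,4)(W), (8,3)(W), (8,1)(W), (8,0)(W) — all W, so L
(8,6): →(7,6)(W), (6,6)(W), (4,6)(W), (8,5)(W), (8,3)(W), (8,2)(W) — all W, so L
(9,0): →(8,0)(W), (7,0)(W), (5,0)(W) — all W, so L
(9,2): →(8,2)(W), (7,2)(W), (5,2)(W), (9,1)(W) — all W, so L
(9,7): →(8,7)(W), (7,7)(W), (5,7)(W), (9,6)(W), (9,4)(W), (9,3)(W) — all W, so L
Every other cell has at least one move into one of the L cells above, so it is W.
L cells per row: a=0: 3, a=1: 2, a=2: 2, a=3: 3, a=4: 2, a=5: 2, a=6: 3, a=7: 2, a=8: 2, a=9: 3; total 24.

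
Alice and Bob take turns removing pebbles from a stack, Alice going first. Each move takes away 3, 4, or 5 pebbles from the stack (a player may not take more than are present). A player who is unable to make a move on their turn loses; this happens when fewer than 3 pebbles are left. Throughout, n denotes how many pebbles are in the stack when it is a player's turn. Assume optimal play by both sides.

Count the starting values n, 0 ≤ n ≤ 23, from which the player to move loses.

Positions with no move are L. A position that does have a move is losing for the player to move precisely when every available move leads to a winning position for the opponent. Fill in the labels:
n=0: no move → L
n=1: no move → L
n=2: no move → L
n=3: reaches L-position 0 → W
n=4: reaches L-position 1 → W
n=5: reaches L-position 2 → W
n=6: reaches L-position 2 → W
n=7: reaches L-position 2 → W
n=8: only reaches 5(W), 4(W), 3(W), all W → L
n=9: only reaches 6(W), 5(W), 4(W), all W → L
n=10: only reaches 7(W), 6(W), 5(W), all W → L
n=11: reaches L-position 8 → W
n=12: reaches L-position 9 → W
n=13: reaches L-position 10 → W
n=14: reaches L-position 10 → W
n=15: reaches L-position 10 → W
n=16: only reaches 13(W), 12(W), 11(W), all W → L
n=17: only reaches 14(W), 13(W), 12(W), all W → L
n=18: only reaches 15(W), 14(W), 13(W), all W → L
n=19: reaches L-position 16 → W
n=20: reaches L-position 17 → W
n=21: reaches L-position 18 → W
n=22: reaches L-position 18 → W
n=23: reaches L-position 18 → W
L entries with 0 ≤ n ≤ 23: n = 0, 1, 2, 8, 9, 10, 16, 17, 18; that makes 9.

9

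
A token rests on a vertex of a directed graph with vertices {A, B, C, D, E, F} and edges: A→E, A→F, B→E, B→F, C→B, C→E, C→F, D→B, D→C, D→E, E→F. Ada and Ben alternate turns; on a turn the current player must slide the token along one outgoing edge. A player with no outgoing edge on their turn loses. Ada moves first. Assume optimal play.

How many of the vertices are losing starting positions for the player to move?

Classify positions by backward induction: terminal positions (no move available) are L. From any other position, the mover wins iff some move reaches an L.
Every edge goes from a vertex to one that appears earlier in the order F, E, B, C, D, A, so processing vertices in that order labels each vertex after all of its successors.
F: no outgoing edge → L
E: W (go to F, an L position)
B: W (go to F, an L position)
C: W (go to F, an L position)
D: L (options C(W), B(W), E(W) are all W)
A: W (go to F, an L position)
The L vertices are D, F; that is 2 in all.

2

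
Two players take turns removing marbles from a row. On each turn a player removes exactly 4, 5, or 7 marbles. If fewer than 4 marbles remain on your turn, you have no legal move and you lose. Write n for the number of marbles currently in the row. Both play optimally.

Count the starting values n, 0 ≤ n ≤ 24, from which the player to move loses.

Build the W/L table. Terminal = L. A non-terminal position is W if it has a move to some L; otherwise it is L.
n=0: no move → L
n=1: no move → L
n=2: no move → L
n=3: no move → L
n=4: W (go to 0, an L position)
n=5: W (go to 1, an L position)
n=6: W (go to 2, an L position)
n=7: W (go to 3, an L position)
n=8: W (go to 3, an L position)
n=9: W (go to 2, an L position)
n=10: W (go to 3, an L position)
n=11: L (options 7(W), 6(W), 4(W) are all W)
n=12: L (options 8(W), 7(W), 5(W) are all W)
n=13: L (options 9(W), 8(W), 6(W) are all W)
n=14: L (options 10(W), 9(W), 7(W) are all W)
n=15: W (go to 11, an L position)
n=16: W (go to 12, an L position)
n=17: W (go to 13, an L position)
n=18: W (go to 14, an L position)
n=19: W (go to 14, an L position)
n=20: W (go to 13, an L position)
n=21: W (go to 14, an L position)
n=22: L (options 18(W), 17(W), 15(W) are all W)
n=23: L (options 19(W), 18(W), 16(W) are all W)
n=24: L (options 20(W), 19(W), 17(W) are all W)
L entries with 0 ≤ n ≤ 24: n = 0, 1, 2, 3, 11, 12, 13, 14, 22, 23, 24; that makes 11.

11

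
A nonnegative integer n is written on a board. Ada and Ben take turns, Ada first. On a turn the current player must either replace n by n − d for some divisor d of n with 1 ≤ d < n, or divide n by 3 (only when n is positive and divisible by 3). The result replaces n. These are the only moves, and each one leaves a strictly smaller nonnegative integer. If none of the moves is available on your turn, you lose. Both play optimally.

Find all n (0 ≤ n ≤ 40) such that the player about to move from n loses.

Compute win/loss labels from the base case upward. A position with no move is L. Any other position is W if it can reach an L in one move, else L.
n=0: no move → L
n=1: no move → L
n=2: W (go to 1, an L position)
n=3: W (go to 1, an L position)
n=4: L (options 2(W), 3(W) are all W)
n=5: W (go to 4, an L position)
n=6: W (go to 4, an L position)
n=7: L (sole option 6(W) is W)
n=8: W (go to 4, an L position)
n=9: L (options 3(W), 6(W), 8(W) are all W)
n=10: W (go to 9, an L position)
n=11: L (sole option 10(W) is W)
n=12: W (go to 4, an L position)
n=13: L (sole option 12(W) is W)
n=14: W (go to 7, an L position)
n=15: L (options 5(W), 10(W), 12(W), 14(W) are all W)
n=16: W (go to 15, an L position)
n=17: L (sole option 16(W) is W)
n=18: W (go to 9, an L position)
n=19: L (sole option 18(W) is W)
n=20: W (go to 15, an L position)
n=21: W (go to 7, an L position)
n=22: W (go to 11, an L position)
n=23: L (sole option 22(W) is W)
n=24: W (go to 23, an L position)
n=25: L (options 20(W), 24(W) are all W)
n=26: W (go to 13, an L position)
n=27: W (go to 9, an L position)
n=28: L (options 14(W), 21(W), 24(W), 26(W), 27(W) are all W)
n=29: W (go to 28, an L position)
n=30: W (go to 15, an L position)
n=31: L (sole option 30(W) is W)
n=32: W (go to 28, an L position)
n=33: W (go to 11, an L position)
n=34: W (go to 17, an L position)
n=35: W (go to 28, an L position)
n=36: L (options 12(W), 18(W), 24(W), 27(W), 30(W), 32(W), 33(W), 34(W), 35(W) are all W)
n=37: W (go to 36, an L position)
n=38: W (go to 19, an L position)
n=39: W (go to 13, an L position)
n=40: W (go to 36, an L position)
The losing starting values of n are exactly the entries labelled L in this table (15 of them).

0, 1, 4, 7, 9, 11, 13, 15, 17, 19, 23, 25, 28, 31, 36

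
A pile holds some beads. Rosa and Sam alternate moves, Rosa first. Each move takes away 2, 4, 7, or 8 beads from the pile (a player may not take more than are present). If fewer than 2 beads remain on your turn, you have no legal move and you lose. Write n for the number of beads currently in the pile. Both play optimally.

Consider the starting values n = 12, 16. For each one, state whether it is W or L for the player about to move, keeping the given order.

12: L, 16: W

Classify positions by backward induction: terminal positions (no move available) are L. From any other position, the mover wins iff some move reaches an L.
n=0: no move → L
n=1: no move → L
n=2: reaches L-position 0 → W
n=3: reaches L-position 1 → W
n=4: reaches L-position 0 → W
n=5: reaches L-position 1 → W
n=6: only reaches 4(W), 2(W), all W → L
n=7: reaches L-position 0 → W
n=8: reaches L-position 6 → W
n=9: reaches L-position 1 → W
n=10: reaches L-position 6 → W
n=11: only reaches 9(W), 7(W), 4(W), 3(W), all W → L
n=12: only reaches 10(W), 8(W), 5(W), 4(W), all W → L
n=13: reaches L-position 11 → W
n=14: reaches L-position 12 → W
n=15: reaches L-position 11 → W
n=16: reaches L-position 12 → W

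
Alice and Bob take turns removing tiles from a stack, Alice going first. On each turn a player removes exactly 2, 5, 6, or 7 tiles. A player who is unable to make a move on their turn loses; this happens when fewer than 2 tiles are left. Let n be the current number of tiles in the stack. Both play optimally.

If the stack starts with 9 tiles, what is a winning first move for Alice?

Remove 5, leaving 4.

Use the standard recursion: the mover loses at a terminal position; elsewhere, the mover wins exactly when some move hands the opponent an L position.
n=0: no move → L
n=1: no move → L
n=2: reaches L-position 0 → W
n=3: reaches L-position 1 → W
n=4: only reaches 2(W), which is W → L
n=5: reaches L-position 0 → W
n=6: reaches L-position 4 → W
n=7: reaches L-position 1 → W
n=8: reaches L-position 1 → W
n=9: reaches L-position 4 → W
From 9, the L positions reachable in one move are: 4.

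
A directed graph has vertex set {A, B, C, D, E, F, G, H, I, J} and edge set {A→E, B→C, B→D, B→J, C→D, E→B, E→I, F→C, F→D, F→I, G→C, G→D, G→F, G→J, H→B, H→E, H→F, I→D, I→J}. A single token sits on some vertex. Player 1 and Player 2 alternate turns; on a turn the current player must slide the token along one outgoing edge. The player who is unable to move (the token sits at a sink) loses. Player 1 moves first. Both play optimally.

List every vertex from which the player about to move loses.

D, E, J

Label each position W (a win for the player to move) or L (a loss). A position with no legal move is L; any other position is W exactly when some move reaches an L, and L when every move reaches a W.
Every edge goes from a vertex to one that appears earlier in the order J, D, C, B, I, E, F, A, G, H, so processing vertices in that order labels each vertex after all of its successors.
J: no outgoing edge → L
D: no outgoing edge → L
C: W (go to D, an L position)
B: W (go to D, an L position)
I: W (go to D, an L position)
E: L (options I(W), B(W) are all W)
F: W (go to D, an L position)
A: W (go to E, an L position)
G: W (go to D, an L position)
H: W (go to E, an L position)
Reading off the rows marked L gives the requested list; there are 3 such vertices.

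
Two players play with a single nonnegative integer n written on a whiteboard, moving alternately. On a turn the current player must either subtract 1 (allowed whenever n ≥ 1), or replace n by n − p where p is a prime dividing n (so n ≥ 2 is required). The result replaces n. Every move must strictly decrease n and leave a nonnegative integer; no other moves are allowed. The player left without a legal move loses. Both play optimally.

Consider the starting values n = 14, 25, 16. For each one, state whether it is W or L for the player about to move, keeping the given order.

Work bottom-up. With no move the player to move loses. Otherwise the position is W if at least one move leads to an L position for the opponent, and L if every move leads to a W.
n=0: no move → L
n=1: reaches L-position 0 → W
n=2: reaches L-position 0 → W
n=3: reaches L-position 0 → W
n=4: only reaches 2(W), 3(W), all W → L
n=5: reaches L-position 0 → W
n=6: reaches L-position 4 → W
n=7: reaches L-position 0 → W
n=8: only reaches 6(W), 7(W), all W → L
n=9: reaches L-position 8 → W
n=10: reaches L-position 8 → W
n=11: reaches L-position 0 → W
n=12: only reaches 9(W), 10(W), 11(W), all W → L
n=13: reaches L-position 0 → W
n=14: reaches L-position 12 → W
n=15: reaches L-position 12 → W
n=16: only reaches 14(W), 15(W), all W → L
n=17: reaches L-position 0 → W
n=18: reaches L-position 16 → W
n=19: reaches L-position 0 → W
n=20: only reaches 15(W), 18(W), 19(W), all W → L
n=21: reaches L-position 20 → W
n=22: reaches L-position 20 → W
n=23: reaches L-position 0 → W
n=24: only reaches 21(W), 22(W), 23(W), all W → L
n=25: reaches L-position 20 → W

14: W, 25: W, 16: L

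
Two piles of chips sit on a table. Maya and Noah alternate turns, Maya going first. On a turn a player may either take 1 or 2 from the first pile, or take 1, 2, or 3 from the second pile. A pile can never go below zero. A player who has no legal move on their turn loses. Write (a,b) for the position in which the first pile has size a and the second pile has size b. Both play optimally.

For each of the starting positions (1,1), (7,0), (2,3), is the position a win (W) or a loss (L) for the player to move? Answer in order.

(1,1): L, (7,0): W, (2,3): W

Work bottom-up. With no move the player to move loses. Otherwise the position is W if at least one move leads to an L position for the opponent, and L if every move leads to a W.
No move ever increases a pile, so every position that can arise here has a ≤ 7 and b ≤ 3; it is enough to label the cells with 0 ≤ a ≤ 7 and 0 ≤ b ≤ 3.
Every move lowers a or b (never raises either), so fill the grid row by row in increasing a, and left to right within a row: each cell's successors are then already labelled.
      b=0  b=1  b=2  b=3
a=0:    L    W    W    W
a=1:    W    L    W    W
a=2:    W    W    L    W
a=3:    L    W    W    W
a=4:    W    L    W    W
a=5:    W    W    L    W
a=6:    L    W    W    W
a=7:    W    L    W    W
Cells with no legal move (terminal, hence L): (0,0).
The remaining L cells, each justified by listing all of its moves:
(1,1): moves to (0,1)(W), (1,0)(W); every one is W ⇒ L
(2,2): moves to (1,2)(W), (0,2)(W), (2,1)(W), (2,0)(W); every one is W ⇒ L
(3,0): moves to (2,0)(W), (1,0)(W); every one is W ⇒ L
(4,1): moves to (3,1)(W), (2,1)(W), (4,0)(W); every one is W ⇒ L
(5,2): moves to (4,2)(W), (3,2)(W), (5,1)(W), (5,0)(W); every one is W ⇒ L
(6,0): moves to (5,0)(W), (4,0)(W); every one is W ⇒ L
(7,1): moves to (6,1)(W), (5,1)(W), (7,0)(W); every one is W ⇒ L
Every other cell has at least one move into one of the L cells above, so it is W.
(1,1): one of the L cells justified above, so L
(7,0): the move to (6,0) reaches an L cell, so W
(2,3): the move to (2,2) reaches an L cell, so W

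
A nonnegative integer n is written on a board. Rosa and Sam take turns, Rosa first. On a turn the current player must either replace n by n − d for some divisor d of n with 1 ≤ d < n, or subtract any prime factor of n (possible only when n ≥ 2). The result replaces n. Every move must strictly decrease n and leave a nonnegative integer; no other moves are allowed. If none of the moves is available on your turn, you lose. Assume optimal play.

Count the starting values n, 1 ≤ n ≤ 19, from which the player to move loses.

4

Compute win/loss labels from the base case upward. A position with no move is L. Any other position is W if it can reach an L in one move, else L.
n=0: no move → L
n=1: no move → L
n=2: W (go to 0, an L position)
n=3: W (go to 0, an L position)
n=4: L (options 2(W), 3(W) are all W)
n=5: W (go to 0, an L position)
n=6: W (go to 4, an L position)
n=7: W (go to 0, an L position)
n=8: W (go to 4, an L position)
n=9: L (options 6(W), 8(W) are all W)
n=10: W (go to 9, an L position)
n=11: W (go to 0, an L position)
n=12: W (go to 9, an L position)
n=13: W (go to 0, an L position)
n=14: L (options 7(W), 12(W), 13(W) are all W)
n=15: W (go to 14, an L position)
n=16: W (go to 14, an L position)
n=17: W (go to 0, an L position)
n=18: W (go to 9, an L position)
n=19: W (go to 0, an L position)
L entries with 1 ≤ n ≤ 19 (n=0 is outside the asked range and is not counted): n = 1, 4, 9, 14; that makes 4.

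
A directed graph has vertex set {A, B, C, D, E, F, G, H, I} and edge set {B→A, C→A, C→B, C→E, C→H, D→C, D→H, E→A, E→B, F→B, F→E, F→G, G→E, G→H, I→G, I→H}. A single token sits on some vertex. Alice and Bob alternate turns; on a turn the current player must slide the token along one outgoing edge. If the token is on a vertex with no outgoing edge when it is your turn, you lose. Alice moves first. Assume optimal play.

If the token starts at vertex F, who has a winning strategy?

Bob wins.

Use the standard recursion: the mover loses at a terminal position; elsewhere, the mover wins exactly when some move hands the opponent an L position.
Every edge goes from a vertex to one that appears earlier in the order A, H, B, E, G, I, F, C, D, so processing vertices in that order labels each vertex after all of its successors.
A: no outgoing edge → L
H: no outgoing edge → L
B: can move to A, which is L ⇒ W
E: can move to A, which is L ⇒ W
G: can move to H, which is L ⇒ W
I: can move to H, which is L ⇒ W
F: moves to G(W), E(W), B(W); every one is W ⇒ L
C: can move to H, which is L ⇒ W
D: can move to H, which is L ⇒ W
Every move from F reaches a W position, so the mover loses.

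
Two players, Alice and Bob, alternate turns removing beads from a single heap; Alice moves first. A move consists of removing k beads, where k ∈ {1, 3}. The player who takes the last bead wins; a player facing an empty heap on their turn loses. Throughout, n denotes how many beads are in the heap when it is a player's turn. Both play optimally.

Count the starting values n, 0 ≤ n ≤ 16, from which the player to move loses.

Build the W/L table. Terminal = L. A non-terminal position is W if it has a move to some L; otherwise it is L.
n=0: no move → L
n=1: →0(L), so W
n=2: →1(W) only, which is W, so L
n=3: →2(L), so W
n=4: →3(W), 1(W) — all W, so L
n=5: →4(L), so W
n=6: →5(W), 3(W) — all W, so L
n=7: →6(L), so W
n=8: →7(W), 5(W) — all W, so L
n=9: →8(L), so W
n=10: →9(W), 7(W) — all W, so L
n=11: →10(L), so W
n=12: →11(W), 9(W) — all W, so L
n=13: →12(L), so W
n=14: →13(W), 11(W) — all W, so L
n=15: →14(L), so W
n=16: →15(W), 13(W) — all W, so L
L entries with 0 ≤ n ≤ 16: n = 0, 2, 4, 6, 8, 10, 12, 14, 16; that makes 9.

9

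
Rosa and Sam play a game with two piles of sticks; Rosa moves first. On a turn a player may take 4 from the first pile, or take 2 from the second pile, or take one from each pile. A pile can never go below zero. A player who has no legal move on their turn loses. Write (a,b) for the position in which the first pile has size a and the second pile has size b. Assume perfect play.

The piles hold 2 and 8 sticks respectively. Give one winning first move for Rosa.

Positions with no move are L. A position that does have a move is losing for the player to move precisely when every available move leads to a winning position for the opponent. Fill in the labels:
No move ever increases a pile, so every position that can arise here has a ≤ 2 and b ≤ 8; it is enough to label the cells with 0 ≤ a ≤ 2 and 0 ≤ b ≤ 8.
Every move lowers a or b (never raises either), so fill the grid row by row in increasing a, and left to right within a row: each cell's successors are then already labelled.
      b=0  b=1  b=2  b=3  b=4  b=5  b=6  b=7  b=8
a=0:    L    L    W    W    L    L    W    W    L
a=1:    L    W    W    L    L    W    W    L    L
a=2:    L    W    W    L    W    W    L    L    W
Cells with no legal move (terminal, hence L): (0,0), (0,1), (1,0), (2,0).
The remaining L cells, each justified by listing all of its moves:
(0,4): →(0,2)(W) only, which is W, so L
(0,5): →(0,3)(W) only, which is W, so L
(0,8): →(0,6)(W) only, which is W, so L
(1,3): →(1,1)(W), (0,2)(W) — all W, so L
(1,4): →(1,2)(W), (0,3)(W) — all W, so L
(1,7): →(1,5)(W), (0,6)(W) — all W, so L
(1,8): →(1,6)(W), (0,7)(W) — all W, so L
(2,3): →(2,1)(W), (1,2)(W) — all W, so L
(2,6): →(2,4)(W), (1,5)(W) — all W, so L
(2,7): →(2,5)(W), (1,6)(W) — all W, so L
Every other cell has at least one move into one of the L cells above, so it is W.
From (2,8), the L positions reachable in one move are: (2,6), (1,7). Any move reaching one of these is winning.

Move to (2,6).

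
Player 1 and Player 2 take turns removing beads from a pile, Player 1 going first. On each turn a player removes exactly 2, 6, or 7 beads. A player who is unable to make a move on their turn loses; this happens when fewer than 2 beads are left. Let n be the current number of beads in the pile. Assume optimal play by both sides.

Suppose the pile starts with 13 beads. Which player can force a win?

Player 2 wins.

Work bottom-up. With no move the player to move loses. Otherwise the position is W if at least one move leads to an L position for the opponent, and L if every move leads to a W.
n=0: no move → L
n=1: no move → L
n=2: reaches L-position 0 → W
n=3: reaches L-position 1 → W
n=4: only reaches 2(W), which is W → L
n=5: only reaches 3(W), which is W → L
n=6: reaches L-position 4 → W
n=7: reaches L-position 5 → W
n=8: reaches L-position 1 → W
n=9: only reaches 7(W), 3(W), 2(W), all W → L
n=10: reaches L-position 4 → W
n=11: reaches L-position 9 → W
n=12: reaches L-position 5 → W
n=13: only reaches 11(W), 7(W), 6(W), all W → L
The starting position 13 is L: whatever Player 1 does, the opponent receives a W position.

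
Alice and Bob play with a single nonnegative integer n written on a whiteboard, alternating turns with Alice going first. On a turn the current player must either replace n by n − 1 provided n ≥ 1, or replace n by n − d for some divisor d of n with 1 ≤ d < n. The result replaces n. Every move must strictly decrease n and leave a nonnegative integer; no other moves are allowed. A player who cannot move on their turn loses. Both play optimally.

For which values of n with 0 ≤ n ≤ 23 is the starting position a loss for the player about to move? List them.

0, 2, 5, 7, 9, 11, 13, 15, 17, 19, 21, 23

Compute win/loss labels from the base case upward. A position with no move is L. Any other position is W if it can reach an L in one move, else L.
n=0: no move → L
n=1: can move to 0, which is L ⇒ W
n=2: the only move is to 1(W), a W ⇒ L
n=3: can move to 2, which is L ⇒ W
n=4: can move to 2, which is L ⇒ W
n=5: the only move is to 4(W), a W ⇒ L
n=6: can move to 5, which is L ⇒ W
n=7: the only move is to 6(W), a W ⇒ L
n=8: can move to 7, which is L ⇒ W
n=9: moves to 6(W), 8(W); every one is W ⇒ L
n=10: can move to 5, which is L ⇒ W
n=11: the only move is to 10(W), a W ⇒ L
n=12: can move to 9, which is L ⇒ W
n=13: the only move is to 12(W), a W ⇒ L
n=14: can move to 7, which is L ⇒ W
n=15: moves to 10(W), 12(W), 14(W); every one is W ⇒ L
n=16: can move to 15, which is L ⇒ W
n=17: the only move is to 16(W), a W ⇒ L
n=18: can move to 9, which is L ⇒ W
n=19: the only move is to 18(W), a W ⇒ L
n=20: can move to 15, which is L ⇒ W
n=21: moves to 14(W), 18(W), 20(W); every one is W ⇒ L
n=22: can move to 11, which is L ⇒ W
n=23: the only move is to 22(W), a W ⇒ L
Reading off the rows marked L gives the requested list; there are 12 such values of n.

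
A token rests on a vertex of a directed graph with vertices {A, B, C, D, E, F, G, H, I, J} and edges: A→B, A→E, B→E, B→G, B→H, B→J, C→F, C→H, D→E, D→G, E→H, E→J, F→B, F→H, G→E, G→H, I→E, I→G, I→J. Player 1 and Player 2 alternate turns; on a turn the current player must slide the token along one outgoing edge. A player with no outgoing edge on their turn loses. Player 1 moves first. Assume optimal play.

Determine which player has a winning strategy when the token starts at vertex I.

Player 1 wins.

Positions with no move are L. A position that does have a move is losing for the player to move precisely when every available move leads to a winning position for the opponent. Fill in the labels:
Every edge goes from a vertex to one that appears earlier in the order H, J, E, G, B, I, D, A, F, C, so processing vertices in that order labels each vertex after all of its successors.
H: no outgoing edge → L
J: no outgoing edge → L
E: can move to J, which is L ⇒ W
G: can move to H, which is L ⇒ W
B: can move to J, which is L ⇒ W
I: can move to J, which is L ⇒ W
D: moves to G(W), E(W); every one is W ⇒ L
A: moves to B(W), E(W); every one is W ⇒ L
F: can move to H, which is L ⇒ W
C: can move to H, which is L ⇒ W
The starting position I is W: Player 1 should move to J, handing over an L position.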